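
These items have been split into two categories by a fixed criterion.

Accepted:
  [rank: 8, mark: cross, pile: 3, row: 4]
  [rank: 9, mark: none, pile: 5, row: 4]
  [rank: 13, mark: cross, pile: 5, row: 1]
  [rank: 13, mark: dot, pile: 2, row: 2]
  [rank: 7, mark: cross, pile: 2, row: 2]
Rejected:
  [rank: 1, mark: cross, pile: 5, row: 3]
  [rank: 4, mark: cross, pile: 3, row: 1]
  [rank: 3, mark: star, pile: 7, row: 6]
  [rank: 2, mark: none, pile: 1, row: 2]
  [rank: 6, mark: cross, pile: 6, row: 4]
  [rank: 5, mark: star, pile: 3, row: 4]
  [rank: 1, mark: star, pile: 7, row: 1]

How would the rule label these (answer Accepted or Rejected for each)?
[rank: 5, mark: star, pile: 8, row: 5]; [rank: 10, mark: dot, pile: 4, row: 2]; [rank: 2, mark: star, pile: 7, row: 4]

'Accepted' ⟺ rank ≥ 7.

Rejected, Accepted, Rejected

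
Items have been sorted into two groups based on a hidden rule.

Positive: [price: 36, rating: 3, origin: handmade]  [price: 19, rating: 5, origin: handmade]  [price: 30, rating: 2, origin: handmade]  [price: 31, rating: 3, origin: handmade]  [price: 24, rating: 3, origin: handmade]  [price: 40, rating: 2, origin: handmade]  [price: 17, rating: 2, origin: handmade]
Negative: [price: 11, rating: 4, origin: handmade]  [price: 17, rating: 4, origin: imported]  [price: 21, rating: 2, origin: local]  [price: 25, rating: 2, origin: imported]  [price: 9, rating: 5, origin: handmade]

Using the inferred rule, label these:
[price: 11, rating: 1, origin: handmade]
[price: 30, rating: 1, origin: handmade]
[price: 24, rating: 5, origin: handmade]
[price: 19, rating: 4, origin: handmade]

Negative, Positive, Positive, Positive

Every 'Positive' example satisfies: origin is handmade AND price ≥ 17. None of the 'Negative' examples do.
[price: 11, rating: 1, origin: handmade]: origin is handmade, price = 11, does not satisfy this → Negative.
[price: 30, rating: 1, origin: handmade]: origin is handmade, price = 30, satisfies this → Positive.
[price: 24, rating: 5, origin: handmade]: origin is handmade, price = 24, satisfies this → Positive.
[price: 19, rating: 4, origin: handmade]: origin is handmade, price = 19, satisfies this → Positive.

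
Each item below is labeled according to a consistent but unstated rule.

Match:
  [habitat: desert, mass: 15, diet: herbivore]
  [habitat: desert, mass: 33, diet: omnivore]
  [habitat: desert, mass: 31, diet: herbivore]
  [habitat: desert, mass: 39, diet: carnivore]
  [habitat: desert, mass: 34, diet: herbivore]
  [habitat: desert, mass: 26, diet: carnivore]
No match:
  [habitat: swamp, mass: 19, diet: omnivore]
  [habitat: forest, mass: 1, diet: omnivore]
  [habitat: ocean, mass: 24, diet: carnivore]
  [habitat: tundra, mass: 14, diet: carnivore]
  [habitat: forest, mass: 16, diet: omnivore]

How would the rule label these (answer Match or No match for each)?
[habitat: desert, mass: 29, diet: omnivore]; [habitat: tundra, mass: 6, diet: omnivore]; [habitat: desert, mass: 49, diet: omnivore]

The rule appears to be: habitat is desert.
[habitat: desert, mass: 29, diet: omnivore]: habitat is desert — fits, so Match. [habitat: tundra, mass: 6, diet: omnivore]: habitat is tundra — fails this test, so No match. [habitat: desert, mass: 49, diet: omnivore]: habitat is desert — fits, so Match.

Match, No match, Match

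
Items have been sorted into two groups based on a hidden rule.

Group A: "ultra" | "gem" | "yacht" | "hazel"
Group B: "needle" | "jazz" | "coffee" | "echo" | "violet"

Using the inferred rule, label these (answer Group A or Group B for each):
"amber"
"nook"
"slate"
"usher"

Group A, Group B, Group A, Group A

Rule: odd length. This holds for each 'Group A' example and fails for each 'Group B' one.
"amber" → length 5 → Group A.
"nook" → length 4 → Group B.
"slate" → length 5 → Group A.
"usher" → length 5 → Group A.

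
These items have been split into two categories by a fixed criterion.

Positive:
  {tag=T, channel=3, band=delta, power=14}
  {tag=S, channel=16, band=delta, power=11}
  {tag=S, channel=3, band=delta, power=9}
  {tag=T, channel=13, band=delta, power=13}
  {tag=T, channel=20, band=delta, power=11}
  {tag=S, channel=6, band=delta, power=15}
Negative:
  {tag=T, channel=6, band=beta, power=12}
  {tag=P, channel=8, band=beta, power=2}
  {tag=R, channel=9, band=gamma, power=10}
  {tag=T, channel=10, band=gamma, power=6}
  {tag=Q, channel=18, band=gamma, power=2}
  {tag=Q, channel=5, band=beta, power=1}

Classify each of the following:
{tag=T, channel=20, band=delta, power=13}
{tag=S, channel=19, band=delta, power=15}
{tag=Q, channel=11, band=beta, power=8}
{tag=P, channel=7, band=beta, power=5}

The classifier is using: band is delta.
{tag=T, channel=20, band=delta, power=13}: Positive (band is delta). {tag=S, channel=19, band=delta, power=15}: Positive (band is delta). {tag=Q, channel=11, band=beta, power=8}: Negative (band is beta). {tag=P, channel=7, band=beta, power=5}: Negative (band is beta).

Positive, Positive, Negative, Negative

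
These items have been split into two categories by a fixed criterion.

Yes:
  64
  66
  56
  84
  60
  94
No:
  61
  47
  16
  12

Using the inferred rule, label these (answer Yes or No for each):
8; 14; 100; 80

No, No, Yes, Yes

A rule that fits every label: even AND at least 47 — true of each 'Yes' example, false of each 'No' one.
8: 8 is even, 8 < 47 — does not pass, so No. 14: 14 is even, 14 < 47 — does not pass, so No. 100: 100 is even, 100 ≥ 47 — passes, so Yes. 80: 80 is even, 80 ≥ 47 — passes, so Yes.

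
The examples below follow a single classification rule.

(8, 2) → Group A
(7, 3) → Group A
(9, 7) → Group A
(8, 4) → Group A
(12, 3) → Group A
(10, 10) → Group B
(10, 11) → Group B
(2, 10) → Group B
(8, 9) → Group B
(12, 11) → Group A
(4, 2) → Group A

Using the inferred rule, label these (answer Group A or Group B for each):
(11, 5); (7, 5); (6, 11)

Group A, Group A, Group B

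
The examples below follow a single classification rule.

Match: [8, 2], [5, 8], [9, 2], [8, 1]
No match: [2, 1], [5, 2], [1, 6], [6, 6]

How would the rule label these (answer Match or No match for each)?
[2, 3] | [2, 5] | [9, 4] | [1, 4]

No match, No match, Match, No match

Rule: max ≥ 8. This holds for each 'Match' example and fails for each 'No match' one.
No match: [2, 3], since max 3.
No match: [2, 5], since max 5.
Match: [9, 4], since max 9.
No match: [1, 4], since max 4.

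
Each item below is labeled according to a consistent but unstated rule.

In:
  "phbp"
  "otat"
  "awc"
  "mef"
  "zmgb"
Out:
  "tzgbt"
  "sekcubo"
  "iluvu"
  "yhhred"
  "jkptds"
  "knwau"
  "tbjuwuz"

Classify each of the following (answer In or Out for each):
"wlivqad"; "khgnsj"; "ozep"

The common property of the 'In' items is: length ≤ 4. No 'Out' item has it.
"wlivqad" → length 7 → Out.
"khgnsj" → length 6 → Out.
"ozep" → length 4 → In.

Out, Out, In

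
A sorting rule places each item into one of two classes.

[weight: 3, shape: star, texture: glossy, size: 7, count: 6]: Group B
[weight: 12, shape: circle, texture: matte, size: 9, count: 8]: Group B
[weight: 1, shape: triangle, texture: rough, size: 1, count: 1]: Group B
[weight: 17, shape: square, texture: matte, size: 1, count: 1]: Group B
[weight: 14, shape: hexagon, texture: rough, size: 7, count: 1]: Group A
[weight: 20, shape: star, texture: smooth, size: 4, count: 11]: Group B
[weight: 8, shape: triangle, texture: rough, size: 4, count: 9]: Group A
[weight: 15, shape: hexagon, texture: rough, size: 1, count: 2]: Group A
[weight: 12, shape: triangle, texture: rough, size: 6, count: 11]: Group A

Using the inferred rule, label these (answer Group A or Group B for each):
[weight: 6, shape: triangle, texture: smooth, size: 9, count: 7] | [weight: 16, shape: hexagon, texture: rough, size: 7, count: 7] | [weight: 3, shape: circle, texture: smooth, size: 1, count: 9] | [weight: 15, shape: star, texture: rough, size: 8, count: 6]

Group B, Group A, Group B, Group A

'Group A' ⟺ texture is rough AND weight ≥ 3.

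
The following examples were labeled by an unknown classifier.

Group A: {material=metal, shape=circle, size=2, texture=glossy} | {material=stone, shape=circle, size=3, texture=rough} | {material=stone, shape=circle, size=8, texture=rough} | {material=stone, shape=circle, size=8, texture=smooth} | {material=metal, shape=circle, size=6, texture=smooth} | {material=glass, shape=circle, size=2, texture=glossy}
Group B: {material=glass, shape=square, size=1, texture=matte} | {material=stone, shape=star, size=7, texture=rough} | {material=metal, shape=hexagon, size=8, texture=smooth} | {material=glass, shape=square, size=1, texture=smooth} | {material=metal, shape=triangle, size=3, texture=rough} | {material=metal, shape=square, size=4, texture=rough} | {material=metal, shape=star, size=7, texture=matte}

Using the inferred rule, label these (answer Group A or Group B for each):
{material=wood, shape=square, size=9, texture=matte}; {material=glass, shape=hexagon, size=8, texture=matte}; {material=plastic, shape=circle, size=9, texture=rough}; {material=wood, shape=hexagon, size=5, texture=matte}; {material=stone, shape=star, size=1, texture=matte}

Group B, Group B, Group A, Group B, Group B

Checking candidate rules against both groups, what survives is: shape is circle.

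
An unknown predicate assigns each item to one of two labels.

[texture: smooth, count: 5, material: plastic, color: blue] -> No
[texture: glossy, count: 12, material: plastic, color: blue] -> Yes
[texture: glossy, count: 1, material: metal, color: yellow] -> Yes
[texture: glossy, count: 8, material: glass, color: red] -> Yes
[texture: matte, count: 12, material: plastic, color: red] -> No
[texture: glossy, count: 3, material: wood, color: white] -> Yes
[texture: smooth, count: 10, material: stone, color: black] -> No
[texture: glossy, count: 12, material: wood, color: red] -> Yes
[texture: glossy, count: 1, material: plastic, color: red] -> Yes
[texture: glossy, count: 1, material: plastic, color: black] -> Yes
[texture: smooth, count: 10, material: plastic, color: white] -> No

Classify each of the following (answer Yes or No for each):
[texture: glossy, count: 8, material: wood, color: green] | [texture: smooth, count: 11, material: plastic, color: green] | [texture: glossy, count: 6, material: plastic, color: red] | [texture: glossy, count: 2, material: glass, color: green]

Every 'Yes' example satisfies: texture is glossy. None of the 'No' examples do.
[texture: glossy, count: 8, material: wood, color: green] → texture is glossy → Yes. [texture: smooth, count: 11, material: plastic, color: green] → texture is smooth → No. [texture: glossy, count: 6, material: plastic, color: red] → texture is glossy → Yes. [texture: glossy, count: 2, material: glass, color: green] → texture is glossy → Yes.

Yes, No, Yes, Yes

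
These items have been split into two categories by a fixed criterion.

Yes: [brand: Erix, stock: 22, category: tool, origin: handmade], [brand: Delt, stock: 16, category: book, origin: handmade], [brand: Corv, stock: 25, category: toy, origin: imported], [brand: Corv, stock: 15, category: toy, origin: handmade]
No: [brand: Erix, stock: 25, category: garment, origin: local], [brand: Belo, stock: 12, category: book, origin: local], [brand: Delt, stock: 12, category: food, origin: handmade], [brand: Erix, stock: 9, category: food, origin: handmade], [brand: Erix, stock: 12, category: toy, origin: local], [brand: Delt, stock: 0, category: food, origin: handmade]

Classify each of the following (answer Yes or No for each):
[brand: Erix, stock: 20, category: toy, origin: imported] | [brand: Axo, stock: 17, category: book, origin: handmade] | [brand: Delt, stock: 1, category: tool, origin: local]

Yes, Yes, No

The classifier is using: origin is not local AND stock ≥ 15.
[brand: Erix, stock: 20, category: toy, origin: imported]: Yes (origin is imported, stock = 20).
[brand: Axo, stock: 17, category: book, origin: handmade]: Yes (origin is handmade, stock = 17).
[brand: Delt, stock: 1, category: tool, origin: local]: No (origin is local, stock = 1).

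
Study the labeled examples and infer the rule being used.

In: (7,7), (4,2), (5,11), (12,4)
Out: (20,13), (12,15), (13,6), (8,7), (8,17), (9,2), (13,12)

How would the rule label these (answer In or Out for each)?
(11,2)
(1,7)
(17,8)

Out, In, Out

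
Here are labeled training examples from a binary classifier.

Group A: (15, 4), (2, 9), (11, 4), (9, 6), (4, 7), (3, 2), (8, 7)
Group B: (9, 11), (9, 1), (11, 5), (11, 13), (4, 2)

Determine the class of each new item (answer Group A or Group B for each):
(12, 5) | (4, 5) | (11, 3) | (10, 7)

Every 'Group A' example satisfies: sum is odd. None of the 'Group B' examples do.

Group A, Group A, Group B, Group A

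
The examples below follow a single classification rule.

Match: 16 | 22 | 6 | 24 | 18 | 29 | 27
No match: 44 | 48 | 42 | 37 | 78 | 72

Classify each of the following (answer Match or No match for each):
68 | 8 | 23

No match, Match, Match

The classifier is using: at most 29.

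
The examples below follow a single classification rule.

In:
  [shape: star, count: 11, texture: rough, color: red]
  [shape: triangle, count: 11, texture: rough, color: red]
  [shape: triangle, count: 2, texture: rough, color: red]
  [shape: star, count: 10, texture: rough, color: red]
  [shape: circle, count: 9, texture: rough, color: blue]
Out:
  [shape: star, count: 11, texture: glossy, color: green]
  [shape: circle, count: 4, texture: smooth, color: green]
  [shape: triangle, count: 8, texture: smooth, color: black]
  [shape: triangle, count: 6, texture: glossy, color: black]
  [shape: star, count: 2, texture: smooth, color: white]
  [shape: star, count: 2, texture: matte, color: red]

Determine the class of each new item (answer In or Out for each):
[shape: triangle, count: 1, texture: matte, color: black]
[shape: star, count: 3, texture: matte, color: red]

Out, Out

Looking at the examples, the only property every 'In' case has and every 'Out' case lacks is: texture is rough.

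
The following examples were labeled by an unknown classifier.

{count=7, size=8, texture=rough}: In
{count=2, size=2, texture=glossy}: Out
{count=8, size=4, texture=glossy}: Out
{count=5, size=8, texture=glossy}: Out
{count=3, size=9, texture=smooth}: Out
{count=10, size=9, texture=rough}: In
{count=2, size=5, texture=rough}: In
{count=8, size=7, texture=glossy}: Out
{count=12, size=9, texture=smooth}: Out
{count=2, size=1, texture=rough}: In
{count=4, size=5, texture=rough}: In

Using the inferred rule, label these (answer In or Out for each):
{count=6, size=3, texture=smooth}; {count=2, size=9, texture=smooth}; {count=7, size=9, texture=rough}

Out, Out, In

The simplest hypothesis consistent with all the labels is: texture is rough.
{count=6, size=3, texture=smooth}: Out (texture is smooth). {count=2, size=9, texture=smooth}: Out (texture is smooth). {count=7, size=9, texture=rough}: In (texture is rough).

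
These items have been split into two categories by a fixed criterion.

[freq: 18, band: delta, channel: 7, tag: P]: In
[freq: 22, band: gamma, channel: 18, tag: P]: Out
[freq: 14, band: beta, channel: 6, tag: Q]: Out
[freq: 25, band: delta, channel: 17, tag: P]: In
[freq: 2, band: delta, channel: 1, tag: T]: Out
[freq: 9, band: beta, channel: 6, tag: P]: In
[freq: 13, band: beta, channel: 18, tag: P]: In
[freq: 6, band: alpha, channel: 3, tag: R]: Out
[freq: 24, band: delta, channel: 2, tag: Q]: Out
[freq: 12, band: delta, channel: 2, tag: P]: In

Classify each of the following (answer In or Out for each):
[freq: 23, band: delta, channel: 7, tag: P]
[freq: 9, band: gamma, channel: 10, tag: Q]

In, Out

The classifier is using: tag is P AND freq ≠ 22.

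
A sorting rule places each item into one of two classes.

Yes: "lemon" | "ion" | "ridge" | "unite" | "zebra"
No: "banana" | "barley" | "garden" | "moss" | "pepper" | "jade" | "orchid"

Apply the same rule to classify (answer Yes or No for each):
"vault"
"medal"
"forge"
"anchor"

One predicate separates the groups cleanly: odd length.

Yes, Yes, Yes, No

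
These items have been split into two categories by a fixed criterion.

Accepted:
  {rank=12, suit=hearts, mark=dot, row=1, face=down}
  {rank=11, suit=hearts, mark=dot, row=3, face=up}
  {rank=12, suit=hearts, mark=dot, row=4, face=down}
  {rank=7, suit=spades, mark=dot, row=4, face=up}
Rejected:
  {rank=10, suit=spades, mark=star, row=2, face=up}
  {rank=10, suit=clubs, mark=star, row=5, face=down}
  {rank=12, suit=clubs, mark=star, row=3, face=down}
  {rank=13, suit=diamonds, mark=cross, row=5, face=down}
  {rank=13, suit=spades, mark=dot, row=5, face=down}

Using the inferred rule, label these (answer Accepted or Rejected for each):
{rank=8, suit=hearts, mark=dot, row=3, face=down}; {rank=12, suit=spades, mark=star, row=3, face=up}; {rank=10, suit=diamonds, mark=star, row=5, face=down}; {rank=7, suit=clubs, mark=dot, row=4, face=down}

Accepted, Rejected, Rejected, Accepted

One predicate separates the groups cleanly: mark is dot AND row ≤ 4.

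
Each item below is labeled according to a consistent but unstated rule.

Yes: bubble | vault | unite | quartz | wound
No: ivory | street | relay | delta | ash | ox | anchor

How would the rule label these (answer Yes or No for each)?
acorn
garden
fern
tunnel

Looking at the examples, the only property every 'Yes' case has and every 'No' case lacks is: contains 'u'.
acorn: no 'u' — fails this test, so No.
garden: no 'u' — fails this test, so No.
fern: no 'u' — fails this test, so No.
tunnel: has 'u' — fits, so Yes.

No, No, No, Yes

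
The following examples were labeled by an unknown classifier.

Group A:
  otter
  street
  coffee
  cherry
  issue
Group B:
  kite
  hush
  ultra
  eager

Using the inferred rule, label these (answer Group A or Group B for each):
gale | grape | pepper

Comparing the two groups points to one rule — has a double letter.
gale → no doubled letter → Group B. grape → no doubled letter → Group B. pepper → 'pp' doubled → Group A.

Group B, Group B, Group A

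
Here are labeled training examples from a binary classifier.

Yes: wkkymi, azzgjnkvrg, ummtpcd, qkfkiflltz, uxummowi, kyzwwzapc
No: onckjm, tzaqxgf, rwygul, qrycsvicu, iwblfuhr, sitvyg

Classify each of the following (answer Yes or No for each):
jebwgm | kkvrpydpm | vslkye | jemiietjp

No, Yes, No, Yes

The common property of the 'Yes' items is: has a double letter. No 'No' item has it.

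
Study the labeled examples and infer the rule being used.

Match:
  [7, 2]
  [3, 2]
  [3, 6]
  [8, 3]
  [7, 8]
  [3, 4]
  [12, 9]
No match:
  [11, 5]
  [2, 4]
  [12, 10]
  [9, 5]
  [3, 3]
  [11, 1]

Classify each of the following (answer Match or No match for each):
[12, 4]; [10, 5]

The distinguishing property — sum is odd — holds for all the 'Match' cases and none of the 'No match' cases.
No match: [12, 4], since 12+4 = 16.
Match: [10, 5], since 10+5 = 15.

No match, Match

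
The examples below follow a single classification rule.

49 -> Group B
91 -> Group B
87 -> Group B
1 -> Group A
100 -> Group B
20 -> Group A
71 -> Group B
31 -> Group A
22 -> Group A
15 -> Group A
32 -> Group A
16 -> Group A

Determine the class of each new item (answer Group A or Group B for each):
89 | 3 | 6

Group B, Group A, Group A

The pattern is that an item is 'Group A' exactly when: at most 32.
Group B: 89, since 89 > 32. Group A: 3, since 3 ≤ 32. Group A: 6, since 6 ≤ 32.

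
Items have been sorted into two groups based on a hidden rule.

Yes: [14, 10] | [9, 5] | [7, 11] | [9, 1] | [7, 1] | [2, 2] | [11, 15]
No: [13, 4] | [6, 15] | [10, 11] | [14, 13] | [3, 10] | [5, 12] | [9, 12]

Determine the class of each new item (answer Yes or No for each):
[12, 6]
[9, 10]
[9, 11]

Yes, No, Yes

Looking at the examples, the only property every 'Yes' case has and every 'No' case lacks is: sum is even.
[12, 6]: 12+6 = 18, checks out → Yes.
[9, 10]: 9+10 = 19, does not fit → No.
[9, 11]: 9+11 = 20, checks out → Yes.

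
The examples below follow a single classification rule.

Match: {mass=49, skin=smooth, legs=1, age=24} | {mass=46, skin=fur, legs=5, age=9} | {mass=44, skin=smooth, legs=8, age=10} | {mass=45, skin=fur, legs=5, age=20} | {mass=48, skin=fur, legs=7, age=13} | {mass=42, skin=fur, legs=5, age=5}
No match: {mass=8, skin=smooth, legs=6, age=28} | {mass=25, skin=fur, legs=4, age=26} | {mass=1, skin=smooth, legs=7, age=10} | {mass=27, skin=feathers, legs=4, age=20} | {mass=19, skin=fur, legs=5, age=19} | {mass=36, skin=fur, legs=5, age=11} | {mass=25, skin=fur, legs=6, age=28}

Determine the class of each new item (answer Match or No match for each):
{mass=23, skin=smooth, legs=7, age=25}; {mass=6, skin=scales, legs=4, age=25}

Every 'Match' example satisfies: mass ≥ 42. None of the 'No match' examples do.
{mass=23, skin=smooth, legs=7, age=25}: mass = 23, does not pass → No match. {mass=6, skin=scales, legs=4, age=25}: mass = 6, does not pass → No match.

No match, No match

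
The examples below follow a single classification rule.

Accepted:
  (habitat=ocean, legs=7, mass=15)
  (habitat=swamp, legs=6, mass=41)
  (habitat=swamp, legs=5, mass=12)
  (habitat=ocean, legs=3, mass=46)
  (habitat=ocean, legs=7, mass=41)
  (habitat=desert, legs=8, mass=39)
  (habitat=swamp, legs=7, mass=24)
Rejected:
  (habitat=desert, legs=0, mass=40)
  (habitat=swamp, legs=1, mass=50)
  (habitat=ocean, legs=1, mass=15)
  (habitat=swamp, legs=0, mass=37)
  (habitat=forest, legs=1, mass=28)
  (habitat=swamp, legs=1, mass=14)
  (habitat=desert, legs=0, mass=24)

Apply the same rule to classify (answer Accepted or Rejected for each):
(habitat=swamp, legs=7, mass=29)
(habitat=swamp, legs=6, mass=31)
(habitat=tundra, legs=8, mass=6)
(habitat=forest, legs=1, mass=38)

Accepted, Accepted, Accepted, Rejected

All 'Accepted' examples share one property — legs ≥ 3 — and every 'Rejected' example lacks it.
(habitat=swamp, legs=7, mass=29): legs = 7, satisfies this → Accepted.
(habitat=swamp, legs=6, mass=31): legs = 6, satisfies this → Accepted.
(habitat=tundra, legs=8, mass=6): legs = 8, satisfies this → Accepted.
(habitat=forest, legs=1, mass=38): legs = 1, does not fit → Rejected.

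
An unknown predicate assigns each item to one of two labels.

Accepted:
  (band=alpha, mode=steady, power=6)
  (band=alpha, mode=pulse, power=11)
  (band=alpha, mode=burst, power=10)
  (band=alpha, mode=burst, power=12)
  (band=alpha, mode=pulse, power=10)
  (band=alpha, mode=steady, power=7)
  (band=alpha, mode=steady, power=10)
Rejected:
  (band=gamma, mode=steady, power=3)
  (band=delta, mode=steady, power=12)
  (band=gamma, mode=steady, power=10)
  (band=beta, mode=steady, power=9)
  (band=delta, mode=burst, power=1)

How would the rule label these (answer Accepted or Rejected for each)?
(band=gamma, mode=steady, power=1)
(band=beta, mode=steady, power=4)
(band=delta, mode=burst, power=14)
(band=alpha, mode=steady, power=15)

Rejected, Rejected, Rejected, Accepted

The rule appears to be: band is alpha.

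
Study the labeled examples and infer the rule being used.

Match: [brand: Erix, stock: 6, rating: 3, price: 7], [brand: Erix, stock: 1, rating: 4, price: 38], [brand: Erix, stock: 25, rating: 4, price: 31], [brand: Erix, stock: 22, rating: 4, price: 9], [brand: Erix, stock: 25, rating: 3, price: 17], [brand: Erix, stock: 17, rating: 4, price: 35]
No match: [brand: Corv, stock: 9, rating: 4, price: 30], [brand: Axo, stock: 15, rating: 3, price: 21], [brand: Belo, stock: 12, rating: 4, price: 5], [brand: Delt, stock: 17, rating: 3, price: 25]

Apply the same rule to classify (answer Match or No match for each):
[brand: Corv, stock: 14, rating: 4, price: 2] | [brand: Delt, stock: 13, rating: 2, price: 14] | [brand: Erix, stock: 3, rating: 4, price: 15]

No match, No match, Match

Rule: brand is Erix. This holds for each 'Match' example and fails for each 'No match' one.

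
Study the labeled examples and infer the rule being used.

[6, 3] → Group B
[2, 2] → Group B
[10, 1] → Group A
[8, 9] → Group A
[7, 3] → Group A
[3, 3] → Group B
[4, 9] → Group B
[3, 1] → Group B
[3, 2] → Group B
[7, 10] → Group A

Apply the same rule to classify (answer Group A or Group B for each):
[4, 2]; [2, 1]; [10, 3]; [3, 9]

Group B, Group B, Group A, Group B

The pattern is that an item is 'Group A' exactly when: first ≥ 7.
[4, 2] — first 4, hence Group B. [2, 1] — first 2, hence Group B. [10, 3] — first 10, hence Group A. [3, 9] — first 3, hence Group B.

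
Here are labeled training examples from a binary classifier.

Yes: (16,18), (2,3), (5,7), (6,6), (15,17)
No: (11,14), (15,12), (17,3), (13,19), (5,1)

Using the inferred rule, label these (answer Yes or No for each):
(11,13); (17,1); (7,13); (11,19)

All 'Yes' examples share one property — |first − second| ≤ 2 — and every 'No' example lacks it.

Yes, No, No, No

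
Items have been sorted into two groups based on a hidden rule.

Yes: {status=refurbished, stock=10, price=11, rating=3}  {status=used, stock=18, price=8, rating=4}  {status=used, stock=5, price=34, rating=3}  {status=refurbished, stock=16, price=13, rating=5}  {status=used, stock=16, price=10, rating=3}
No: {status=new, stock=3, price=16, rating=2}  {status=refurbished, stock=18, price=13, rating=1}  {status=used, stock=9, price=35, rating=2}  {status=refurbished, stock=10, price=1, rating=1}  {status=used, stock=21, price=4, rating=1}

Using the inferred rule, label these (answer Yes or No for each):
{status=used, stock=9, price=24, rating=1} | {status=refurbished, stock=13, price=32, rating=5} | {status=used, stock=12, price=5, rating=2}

No, Yes, No

All 'Yes' examples share one property — rating ≥ 3 — and every 'No' example lacks it.
No: {status=used, stock=9, price=24, rating=1}, since rating = 1. Yes: {status=refurbished, stock=13, price=32, rating=5}, since rating = 5. No: {status=used, stock=12, price=5, rating=2}, since rating = 2.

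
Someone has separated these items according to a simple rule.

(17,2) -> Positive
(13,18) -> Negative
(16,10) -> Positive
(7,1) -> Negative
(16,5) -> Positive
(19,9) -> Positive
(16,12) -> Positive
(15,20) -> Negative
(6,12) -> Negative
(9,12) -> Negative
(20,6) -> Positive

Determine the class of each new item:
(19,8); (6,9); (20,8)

Positive, Negative, Positive

Every 'Positive' example satisfies: first ≥ 16. None of the 'Negative' examples do.
(19,8) → first 19 → Positive. (6,9) → first 6 → Negative. (20,8) → first 20 → Positive.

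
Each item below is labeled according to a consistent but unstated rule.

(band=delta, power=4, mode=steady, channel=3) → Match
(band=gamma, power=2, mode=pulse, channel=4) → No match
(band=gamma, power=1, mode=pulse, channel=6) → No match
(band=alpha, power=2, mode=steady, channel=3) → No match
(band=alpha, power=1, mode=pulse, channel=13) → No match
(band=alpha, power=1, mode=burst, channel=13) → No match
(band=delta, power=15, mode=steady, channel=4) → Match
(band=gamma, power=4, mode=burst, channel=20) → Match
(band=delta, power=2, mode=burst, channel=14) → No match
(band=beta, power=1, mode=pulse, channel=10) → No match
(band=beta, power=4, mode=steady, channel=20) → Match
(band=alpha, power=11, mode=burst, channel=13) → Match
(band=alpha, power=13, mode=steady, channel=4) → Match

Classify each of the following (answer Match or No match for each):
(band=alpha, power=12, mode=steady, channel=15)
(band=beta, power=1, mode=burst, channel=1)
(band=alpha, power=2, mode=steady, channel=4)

Match, No match, No match

Every 'Match' example satisfies: power ≥ 4. None of the 'No match' examples do.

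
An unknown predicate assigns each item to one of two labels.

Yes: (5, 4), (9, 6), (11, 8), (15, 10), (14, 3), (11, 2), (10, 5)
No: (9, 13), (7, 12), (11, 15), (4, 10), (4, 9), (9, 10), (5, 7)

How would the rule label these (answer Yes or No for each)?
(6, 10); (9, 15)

No, No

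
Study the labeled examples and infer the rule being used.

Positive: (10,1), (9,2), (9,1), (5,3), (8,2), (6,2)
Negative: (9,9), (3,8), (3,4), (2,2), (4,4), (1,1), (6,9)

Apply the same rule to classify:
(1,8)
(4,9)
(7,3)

Negative, Negative, Positive

The distinguishing property — first > second — holds for all the 'Positive' cases and none of the 'Negative' cases.
(1,8): Negative (1 < 8). (4,9): Negative (4 < 9). (7,3): Positive (7 > 3).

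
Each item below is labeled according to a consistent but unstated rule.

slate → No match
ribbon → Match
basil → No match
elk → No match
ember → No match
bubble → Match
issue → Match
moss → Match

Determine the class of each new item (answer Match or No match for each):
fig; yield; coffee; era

The classifier is using: has a double letter.
No match: fig, since no doubled letter. No match: yield, since no doubled letter. Match: coffee, since 'ff' doubled. No match: era, since no doubled letter.

No match, No match, Match, No match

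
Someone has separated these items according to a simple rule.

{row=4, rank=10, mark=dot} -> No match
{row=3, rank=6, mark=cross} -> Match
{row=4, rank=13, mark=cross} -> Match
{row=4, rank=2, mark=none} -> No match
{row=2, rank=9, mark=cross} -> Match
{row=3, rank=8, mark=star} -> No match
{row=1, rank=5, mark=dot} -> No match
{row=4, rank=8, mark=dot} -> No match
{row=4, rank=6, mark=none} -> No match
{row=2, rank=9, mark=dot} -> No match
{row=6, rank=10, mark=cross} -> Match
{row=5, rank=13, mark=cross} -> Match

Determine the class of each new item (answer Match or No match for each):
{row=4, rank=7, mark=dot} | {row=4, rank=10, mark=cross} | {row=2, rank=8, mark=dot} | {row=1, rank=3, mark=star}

Rule: mark is cross. This holds for each 'Match' example and fails for each 'No match' one.
{row=4, rank=7, mark=dot} → mark is dot → No match.
{row=4, rank=10, mark=cross} → mark is cross → Match.
{row=2, rank=8, mark=dot} → mark is dot → No match.
{row=1, rank=3, mark=star} → mark is star → No match.

No match, Match, No match, No match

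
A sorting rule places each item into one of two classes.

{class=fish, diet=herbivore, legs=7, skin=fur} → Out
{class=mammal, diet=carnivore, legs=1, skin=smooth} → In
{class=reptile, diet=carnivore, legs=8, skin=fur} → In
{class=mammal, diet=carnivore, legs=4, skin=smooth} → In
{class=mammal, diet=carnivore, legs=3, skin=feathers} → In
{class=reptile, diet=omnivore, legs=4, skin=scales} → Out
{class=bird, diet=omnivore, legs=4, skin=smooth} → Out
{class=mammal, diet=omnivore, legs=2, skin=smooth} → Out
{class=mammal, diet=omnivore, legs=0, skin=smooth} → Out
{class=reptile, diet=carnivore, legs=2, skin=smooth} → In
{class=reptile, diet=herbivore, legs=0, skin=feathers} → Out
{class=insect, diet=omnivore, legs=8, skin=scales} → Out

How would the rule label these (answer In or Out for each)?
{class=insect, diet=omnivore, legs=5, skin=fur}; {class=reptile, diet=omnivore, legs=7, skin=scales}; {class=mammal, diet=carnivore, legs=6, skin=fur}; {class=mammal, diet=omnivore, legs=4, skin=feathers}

Comparing the two groups points to one rule — diet is carnivore.

Out, Out, In, Out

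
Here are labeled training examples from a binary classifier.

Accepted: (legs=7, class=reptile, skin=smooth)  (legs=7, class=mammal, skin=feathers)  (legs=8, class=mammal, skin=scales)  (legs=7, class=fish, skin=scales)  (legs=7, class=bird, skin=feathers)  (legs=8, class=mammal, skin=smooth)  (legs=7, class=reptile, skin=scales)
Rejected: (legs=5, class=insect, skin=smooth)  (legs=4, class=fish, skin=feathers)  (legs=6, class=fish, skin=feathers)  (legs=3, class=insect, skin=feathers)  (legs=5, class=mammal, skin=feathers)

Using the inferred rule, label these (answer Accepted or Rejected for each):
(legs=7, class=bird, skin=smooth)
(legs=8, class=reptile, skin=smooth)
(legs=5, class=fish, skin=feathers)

Accepted, Accepted, Rejected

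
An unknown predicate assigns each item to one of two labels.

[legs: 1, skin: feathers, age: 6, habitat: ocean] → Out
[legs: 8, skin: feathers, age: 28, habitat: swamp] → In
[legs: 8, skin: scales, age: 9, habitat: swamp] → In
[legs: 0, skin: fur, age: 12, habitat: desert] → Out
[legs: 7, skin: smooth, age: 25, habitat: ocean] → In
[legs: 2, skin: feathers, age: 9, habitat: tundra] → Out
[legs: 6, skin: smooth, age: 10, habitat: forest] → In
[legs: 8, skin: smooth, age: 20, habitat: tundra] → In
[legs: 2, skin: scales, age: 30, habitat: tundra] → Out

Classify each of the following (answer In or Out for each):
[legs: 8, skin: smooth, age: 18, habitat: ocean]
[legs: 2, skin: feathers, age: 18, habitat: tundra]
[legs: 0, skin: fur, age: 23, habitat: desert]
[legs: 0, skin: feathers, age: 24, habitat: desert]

The distinguishing property — legs ≥ 6 — holds for all the 'In' cases and none of the 'Out' cases.
In: [legs: 8, skin: smooth, age: 18, habitat: ocean], since legs = 8. Out: [legs: 2, skin: feathers, age: 18, habitat: tundra], since legs = 2. Out: [legs: 0, skin: fur, age: 23, habitat: desert], since legs = 0. Out: [legs: 0, skin: feathers, age: 24, habitat: desert], since legs = 0.

In, Out, Out, Out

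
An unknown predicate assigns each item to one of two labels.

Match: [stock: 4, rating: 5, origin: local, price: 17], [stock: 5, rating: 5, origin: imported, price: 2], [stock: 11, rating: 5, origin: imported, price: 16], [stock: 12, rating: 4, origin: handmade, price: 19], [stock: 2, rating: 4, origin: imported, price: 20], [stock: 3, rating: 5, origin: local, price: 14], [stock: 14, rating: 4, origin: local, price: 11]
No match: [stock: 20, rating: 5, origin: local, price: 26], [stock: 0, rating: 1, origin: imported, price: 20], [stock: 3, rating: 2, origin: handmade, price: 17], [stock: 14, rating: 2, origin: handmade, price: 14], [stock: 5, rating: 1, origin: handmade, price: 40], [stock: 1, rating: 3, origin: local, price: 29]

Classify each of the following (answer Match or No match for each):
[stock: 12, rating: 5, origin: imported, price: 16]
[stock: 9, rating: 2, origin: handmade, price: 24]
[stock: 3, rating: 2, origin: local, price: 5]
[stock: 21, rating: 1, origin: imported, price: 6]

Match, No match, No match, No match

Rule: rating ≥ 3 AND price ≤ 20. This holds for each 'Match' example and fails for each 'No match' one.
[stock: 12, rating: 5, origin: imported, price: 16]: Match (rating = 5, price = 16). [stock: 9, rating: 2, origin: handmade, price: 24]: No match (rating = 2, price = 24). [stock: 3, rating: 2, origin: local, price: 5]: No match (rating = 2, price = 5). [stock: 21, rating: 1, origin: imported, price: 6]: No match (rating = 1, price = 6).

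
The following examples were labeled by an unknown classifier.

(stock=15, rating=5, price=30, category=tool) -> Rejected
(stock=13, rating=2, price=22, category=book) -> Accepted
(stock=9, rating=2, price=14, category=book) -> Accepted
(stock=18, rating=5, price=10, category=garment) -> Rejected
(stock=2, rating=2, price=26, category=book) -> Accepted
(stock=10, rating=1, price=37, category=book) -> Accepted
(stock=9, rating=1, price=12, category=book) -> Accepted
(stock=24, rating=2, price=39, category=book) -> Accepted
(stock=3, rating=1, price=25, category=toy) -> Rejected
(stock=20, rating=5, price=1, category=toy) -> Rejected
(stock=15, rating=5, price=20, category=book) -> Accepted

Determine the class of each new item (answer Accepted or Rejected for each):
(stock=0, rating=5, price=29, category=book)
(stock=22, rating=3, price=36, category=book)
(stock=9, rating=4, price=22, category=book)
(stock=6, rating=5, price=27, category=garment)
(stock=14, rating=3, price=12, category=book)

Accepted, Accepted, Accepted, Rejected, Accepted

Every 'Accepted' example satisfies: category is book. None of the 'Rejected' examples do.
(stock=0, rating=5, price=29, category=book): category is book — checks out, so Accepted. (stock=22, rating=3, price=36, category=book): category is book — checks out, so Accepted. (stock=9, rating=4, price=22, category=book): category is book — checks out, so Accepted. (stock=6, rating=5, price=27, category=garment): category is garment — does not pass, so Rejected. (stock=14, rating=3, price=12, category=book): category is book — checks out, so Accepted.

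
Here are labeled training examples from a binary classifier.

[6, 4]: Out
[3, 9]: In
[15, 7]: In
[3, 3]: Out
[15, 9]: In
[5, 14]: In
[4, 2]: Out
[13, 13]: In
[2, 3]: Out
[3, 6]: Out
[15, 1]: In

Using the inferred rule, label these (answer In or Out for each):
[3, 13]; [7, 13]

In, In

The rule appears to be: sum ≥ 12.
[3, 13] → 3+13 = 16 → In. [7, 13] → 7+13 = 20 → In.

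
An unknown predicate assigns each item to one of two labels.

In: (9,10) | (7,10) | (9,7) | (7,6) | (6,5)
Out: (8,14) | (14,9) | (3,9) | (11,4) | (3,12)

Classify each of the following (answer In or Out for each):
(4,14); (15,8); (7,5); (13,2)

Out, Out, In, Out

Every 'In' example satisfies: |first − second| ≤ 3. None of the 'Out' examples do.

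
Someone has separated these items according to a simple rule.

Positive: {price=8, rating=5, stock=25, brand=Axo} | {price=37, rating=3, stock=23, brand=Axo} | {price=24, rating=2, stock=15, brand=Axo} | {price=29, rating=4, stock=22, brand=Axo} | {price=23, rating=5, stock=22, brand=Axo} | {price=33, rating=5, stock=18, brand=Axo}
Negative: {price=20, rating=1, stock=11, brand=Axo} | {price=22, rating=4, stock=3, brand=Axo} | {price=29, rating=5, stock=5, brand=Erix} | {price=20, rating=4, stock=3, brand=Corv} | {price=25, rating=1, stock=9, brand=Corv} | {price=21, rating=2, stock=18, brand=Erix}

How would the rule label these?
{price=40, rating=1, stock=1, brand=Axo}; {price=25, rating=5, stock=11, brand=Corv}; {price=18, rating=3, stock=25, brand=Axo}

The simplest hypothesis consistent with all the labels is: brand is Axo AND stock ≥ 15.

Negative, Negative, Positive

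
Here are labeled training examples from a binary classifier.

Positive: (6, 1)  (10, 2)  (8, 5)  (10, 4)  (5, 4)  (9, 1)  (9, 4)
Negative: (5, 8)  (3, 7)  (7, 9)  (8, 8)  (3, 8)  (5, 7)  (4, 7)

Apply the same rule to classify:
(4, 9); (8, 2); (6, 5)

Negative, Positive, Positive

The pattern is that an item is 'Positive' exactly when: first > second.
(4, 9) — 4 < 9, hence Negative.
(8, 2) — 8 > 2, hence Positive.
(6, 5) — 6 > 5, hence Positive.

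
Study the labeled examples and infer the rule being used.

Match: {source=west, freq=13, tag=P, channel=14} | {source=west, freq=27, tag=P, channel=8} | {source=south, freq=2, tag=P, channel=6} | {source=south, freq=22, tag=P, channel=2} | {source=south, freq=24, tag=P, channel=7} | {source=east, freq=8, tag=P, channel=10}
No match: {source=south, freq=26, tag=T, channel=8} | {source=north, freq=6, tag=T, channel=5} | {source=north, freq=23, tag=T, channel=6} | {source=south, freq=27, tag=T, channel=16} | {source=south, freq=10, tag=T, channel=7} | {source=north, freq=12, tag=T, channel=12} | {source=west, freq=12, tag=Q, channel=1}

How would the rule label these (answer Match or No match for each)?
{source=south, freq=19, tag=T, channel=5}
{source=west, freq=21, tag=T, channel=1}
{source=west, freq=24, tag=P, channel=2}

No match, No match, Match

The common property of the 'Match' items is: tag is P. No 'No match' item has it.
{source=south, freq=19, tag=T, channel=5}: No match (tag is T).
{source=west, freq=21, tag=T, channel=1}: No match (tag is T).
{source=west, freq=24, tag=P, channel=2}: Match (tag is P).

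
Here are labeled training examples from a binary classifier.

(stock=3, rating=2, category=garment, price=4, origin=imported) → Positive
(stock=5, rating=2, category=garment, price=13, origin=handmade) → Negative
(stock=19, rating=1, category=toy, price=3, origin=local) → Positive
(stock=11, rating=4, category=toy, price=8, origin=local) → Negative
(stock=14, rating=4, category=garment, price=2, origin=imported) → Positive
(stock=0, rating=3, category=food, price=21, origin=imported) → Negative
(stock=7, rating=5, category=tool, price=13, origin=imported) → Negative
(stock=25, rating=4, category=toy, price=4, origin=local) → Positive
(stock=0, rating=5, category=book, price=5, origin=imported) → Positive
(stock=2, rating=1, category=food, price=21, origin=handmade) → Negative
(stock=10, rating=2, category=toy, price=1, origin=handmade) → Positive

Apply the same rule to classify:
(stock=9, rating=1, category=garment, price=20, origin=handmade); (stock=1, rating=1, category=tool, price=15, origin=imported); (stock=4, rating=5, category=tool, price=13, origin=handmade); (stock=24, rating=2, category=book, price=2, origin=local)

Negative, Negative, Negative, Positive

A rule that fits every label: price ≤ 5 — true of each 'Positive' example, false of each 'Negative' one.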